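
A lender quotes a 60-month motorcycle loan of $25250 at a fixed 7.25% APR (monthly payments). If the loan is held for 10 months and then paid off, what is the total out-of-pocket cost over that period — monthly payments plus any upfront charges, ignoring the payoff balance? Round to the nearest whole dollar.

At 7.25% the monthly rate is 0.0060417, so the payment is 25,250 × 0.0060417 / (1 − 1.0060417^−60) = $502.96.
Total outlay = 10 × $502.96 = $5,029.60.

$5,030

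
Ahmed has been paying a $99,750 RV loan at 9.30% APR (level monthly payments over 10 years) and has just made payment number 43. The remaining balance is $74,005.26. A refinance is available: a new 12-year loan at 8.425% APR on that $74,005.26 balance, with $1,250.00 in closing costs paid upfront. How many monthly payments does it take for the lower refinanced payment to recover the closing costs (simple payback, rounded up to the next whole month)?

Current payment = 99,750 × 9.3%/12 / (1 − (1+0.0077500)^−120) = $1,279.84.
Refinanced payment = 74,005.26 × 0.0070208 / (1 − (1+0.0070208)^−144) = $818.42.
Monthly savings = $1,279.84 − $818.42 = $461.42.
Break-even = $1,250.00 / $461.42 = 2.71 → 3 months.

3 months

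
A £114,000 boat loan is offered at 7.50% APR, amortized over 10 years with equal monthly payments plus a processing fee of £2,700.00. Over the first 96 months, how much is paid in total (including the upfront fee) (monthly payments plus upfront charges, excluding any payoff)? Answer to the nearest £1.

At 7.50% the monthly rate is 0.0062500, so the payment is 114,000 × 0.0062500 / (1 − 1.0062500^−120) = £1,353.20.
Total outlay = 96 × £1,353.20 + £2,700.00 = £132,607.20.

£132,607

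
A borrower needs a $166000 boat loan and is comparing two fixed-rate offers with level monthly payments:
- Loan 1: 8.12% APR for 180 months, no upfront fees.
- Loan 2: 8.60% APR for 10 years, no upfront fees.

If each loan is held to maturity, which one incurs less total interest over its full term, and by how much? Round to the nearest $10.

Loan 1: at 8.12% the monthly rate is 0.0067667, so the payment is 166,000 × 0.0067667 / (1 − 1.0067667^−180) = $1,597.90.
Total interest on Loan 1 = 180 × $1,597.90 − $166,000 = $121,622.00.
Loan 2: at 8.60% the monthly rate is 0.0071667, so the payment is 166,000 × 0.0071667 / (1 − 1.0071667^−120) = $2,067.05.
Total interest on Loan 2 = 120 × $2,067.05 − $166,000 = $82,046.00.
Loan 2 is lower by $39,576.00.

Loan 2 by $39,580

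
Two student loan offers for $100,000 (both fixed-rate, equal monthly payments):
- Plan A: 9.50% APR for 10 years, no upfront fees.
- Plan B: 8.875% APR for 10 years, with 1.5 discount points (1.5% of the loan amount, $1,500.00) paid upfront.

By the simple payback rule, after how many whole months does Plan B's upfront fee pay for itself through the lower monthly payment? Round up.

45 months

Plan A: at 9.50% the monthly rate is 0.0079167, so the payment is 100,000 × 0.0079167 / (1 − 1.0079167^−120) = $1,293.98.
Plan B: monthly rate = 8.875%/12 = 0.0073958; payment = 100,000 × 0.0073958 / (1 − (1+0.0073958)^−120) = $1,260.00.
Monthly savings = $1,293.98 − $1,260.00 = $33.98.
Break-even = $1,500.00 / $33.98 = 44.14 → 45 months.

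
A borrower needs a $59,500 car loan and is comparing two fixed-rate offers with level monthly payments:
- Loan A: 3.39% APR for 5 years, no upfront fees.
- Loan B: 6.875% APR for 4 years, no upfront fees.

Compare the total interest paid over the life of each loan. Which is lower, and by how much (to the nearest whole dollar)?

Loan A by $3,456

Loan A: at 3.39% the monthly rate is 0.0028250, so the payment is 59,500 × 0.0028250 / (1 − 1.0028250^−60) = $1,079.48.
Total interest on Loan A = 60 × $1,079.48 − $59,500 = $5,268.80.
Loan B: monthly rate = 6.875%/12 = 0.0057292; payment = 59,500 × 0.0057292 / (1 − (1+0.0057292)^−48) = $1,421.35.
Total interest on Loan B = 48 × $1,421.35 − $59,500 = $8,724.80.
Loan A is lower by $3,456.00.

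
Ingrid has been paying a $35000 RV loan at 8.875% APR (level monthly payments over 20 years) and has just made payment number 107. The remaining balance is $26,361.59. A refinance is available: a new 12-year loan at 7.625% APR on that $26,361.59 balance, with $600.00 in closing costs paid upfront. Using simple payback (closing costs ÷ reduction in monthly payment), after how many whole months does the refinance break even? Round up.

Current payment = 35,000 × 8.875%/12 / (1 − (1+0.0073958)^−240) = $312.10.
Refinanced payment = 26,361.59 × 0.0063542 / (1 − (1+0.0063542)^−144) = $279.96.
Monthly savings = $312.10 − $279.96 = $32.14.
Break-even = $600.00 / $32.14 = 18.67 → 19 months.

19 months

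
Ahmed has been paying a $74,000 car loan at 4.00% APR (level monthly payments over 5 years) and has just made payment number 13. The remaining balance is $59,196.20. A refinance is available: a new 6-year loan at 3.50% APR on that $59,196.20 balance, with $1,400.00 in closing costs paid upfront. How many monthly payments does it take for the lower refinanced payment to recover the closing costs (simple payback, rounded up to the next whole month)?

Current payment = 74,000 × 4%/12 / (1 − (1+0.0033333)^−60) = $1,362.82.
Refinanced payment = 59,196.20 × 0.0029167 / (1 − (1+0.0029167)^−72) = $912.71.
Monthly savings = $1,362.82 − $912.71 = $450.11.
Break-even = $1,400.00 / $450.11 = 3.11 → 4 months.

4 months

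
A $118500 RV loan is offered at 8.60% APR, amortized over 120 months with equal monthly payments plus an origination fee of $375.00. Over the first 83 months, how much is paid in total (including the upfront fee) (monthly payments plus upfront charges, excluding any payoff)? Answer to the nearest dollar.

$122,848

At 8.60% the monthly rate is 0.0071667, so the payment is 118,500 × 0.0071667 / (1 − 1.0071667^−120) = $1,475.58.
Total outlay = 83 × $1,475.58 + $375.00 = $122,848.14.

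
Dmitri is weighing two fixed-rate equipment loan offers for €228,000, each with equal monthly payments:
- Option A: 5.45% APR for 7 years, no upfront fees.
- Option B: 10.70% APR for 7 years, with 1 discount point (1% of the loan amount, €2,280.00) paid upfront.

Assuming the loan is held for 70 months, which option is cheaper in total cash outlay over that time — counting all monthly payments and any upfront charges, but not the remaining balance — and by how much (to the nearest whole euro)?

Option A: monthly rate = 5.45%/12 = 0.0045417; payment = 228,000 × 0.0045417 / (1 − (1+0.0045417)^−84) = €3,270.96.
Option B: monthly rate = 10.7%/12 = 0.0089167; payment = 228,000 × 0.0089167 / (1 − (1+0.0089167)^−84) = €3,868.04.
Over 70 months: Option A costs 70 × €3,270.96 = €228,967.20; Option B costs 70 × €3,868.04 + €2,280.00 = €273,042.80.
Option A is cheaper by €273,042.80 − €228,967.20 = €44,075.60.

Option A by €44,076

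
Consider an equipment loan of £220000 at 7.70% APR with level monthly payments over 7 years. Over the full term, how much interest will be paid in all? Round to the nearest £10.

£65,280

Monthly rate = 7.7%/12 = 0.0064167; payment = 220,000 × 0.0064167 / (1 − (1+0.0064167)^−84) = £3,396.18.
Total paid = 84 × £3,396.18 = £285,279.12; interest = £285,279.12 − £220,000 = £65,279.12.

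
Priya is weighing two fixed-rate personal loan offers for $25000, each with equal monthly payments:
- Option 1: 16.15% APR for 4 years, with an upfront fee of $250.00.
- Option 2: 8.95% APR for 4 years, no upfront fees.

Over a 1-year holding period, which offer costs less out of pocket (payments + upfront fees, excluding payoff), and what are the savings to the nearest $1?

Option 1: at 16.15% the monthly rate is 0.0134583, so the payment is 25,000 × 0.0134583 / (1 − 1.0134583^−48) = $710.43.
Option 2: monthly rate = 8.95%/12 = 0.0074583; payment = 25,000 × 0.0074583 / (1 − (1+0.0074583)^−48) = $621.53.
Over 12 months: Option 1 costs 12 × $710.43 + $250.00 = $8,775.16; Option 2 costs 12 × $621.53 = $7,458.36.
Option 2 is cheaper by $8,775.16 − $7,458.36 = $1,316.80.

Option 2 by $1,317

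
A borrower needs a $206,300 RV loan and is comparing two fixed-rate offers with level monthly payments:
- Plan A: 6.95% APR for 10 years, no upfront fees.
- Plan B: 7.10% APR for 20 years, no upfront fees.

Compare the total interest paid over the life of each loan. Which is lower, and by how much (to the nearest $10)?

Plan A: at 6.95% the monthly rate is 0.0057917, so the payment is 206,300 × 0.0057917 / (1 − 1.0057917^−120) = $2,390.01.
Total interest on Plan A = 120 × $2,390.01 − $206,300 = $80,501.20.
Plan B: at 7.10% the monthly rate is 0.0059167, so the payment is 206,300 × 0.0059167 / (1 − 1.0059167^−240) = $1,611.85.
Total interest on Plan B = 240 × $1,611.85 − $206,300 = $180,544.00.
Plan A is lower by $100,042.80.

Plan A by $100,040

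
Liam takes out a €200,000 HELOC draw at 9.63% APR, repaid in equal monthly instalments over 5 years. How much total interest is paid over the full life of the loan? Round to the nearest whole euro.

€52,785

At 9.63% the monthly rate is 0.0080250, so the payment is 200,000 × 0.0080250 / (1 − 1.0080250^−60) = €4,213.09.
Total paid = 60 × €4,213.09 = €252,785.40; interest = €252,785.40 − €200,000 = €52,785.40.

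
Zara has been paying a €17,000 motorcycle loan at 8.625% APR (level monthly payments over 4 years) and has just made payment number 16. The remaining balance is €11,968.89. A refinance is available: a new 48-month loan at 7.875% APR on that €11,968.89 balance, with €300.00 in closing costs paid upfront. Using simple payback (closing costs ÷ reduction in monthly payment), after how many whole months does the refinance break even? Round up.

Current payment = 17,000 × 8.625%/12 / (1 − (1+0.0071875)^−48) = €420.03.
Refinanced payment = 11,968.89 × 0.0065625 / (1 − (1+0.0065625)^−48) = €291.49.
Monthly savings = €420.03 − €291.49 = €128.54.
Break-even = €300.00 / €128.54 = 2.33 → 3 months.

3 months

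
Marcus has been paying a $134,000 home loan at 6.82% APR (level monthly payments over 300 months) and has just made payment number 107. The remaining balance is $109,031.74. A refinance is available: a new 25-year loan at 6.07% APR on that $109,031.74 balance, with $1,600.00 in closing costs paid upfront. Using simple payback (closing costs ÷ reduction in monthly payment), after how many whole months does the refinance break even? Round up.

8 months

Current payment = 134,000 × 6.82%/12 / (1 − (1+0.0056833)^−300) = $931.75.
Refinanced payment = 109,031.74 × 0.0050583 / (1 − (1+0.0050583)^−300) = $707.17.
Monthly savings = $931.75 − $707.17 = $224.58.
Break-even = $1,600.00 / $224.58 = 7.12 → 8 months.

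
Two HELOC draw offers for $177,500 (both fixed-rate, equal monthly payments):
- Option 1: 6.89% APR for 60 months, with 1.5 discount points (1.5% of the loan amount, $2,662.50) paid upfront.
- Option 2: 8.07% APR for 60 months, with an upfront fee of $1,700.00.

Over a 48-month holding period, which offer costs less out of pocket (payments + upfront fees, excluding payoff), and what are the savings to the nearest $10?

Option 1: monthly rate = 6.89%/12 = 0.0057417; payment = 177,500 × 0.0057417 / (1 − (1+0.0057417)^−60) = $3,505.51.
Option 2: at 8.07% the monthly rate is 0.0067250, so the payment is 177,500 × 0.0067250 / (1 − 1.0067250^−60) = $3,605.01.
Over 48 months: Option 1 costs 48 × $3,505.51 + $2,662.50 = $170,926.98; Option 2 costs 48 × $3,605.01 + $1,700.00 = $174,740.48.
Option 1 is cheaper by $174,740.48 − $170,926.98 = $3,813.50.

Option 1 by $3,810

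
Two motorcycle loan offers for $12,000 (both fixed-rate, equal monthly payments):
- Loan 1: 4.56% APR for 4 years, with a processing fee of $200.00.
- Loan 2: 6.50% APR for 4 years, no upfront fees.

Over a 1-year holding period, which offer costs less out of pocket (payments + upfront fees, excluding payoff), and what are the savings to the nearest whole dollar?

Loan 1: at 4.56% the monthly rate is 0.0038000, so the payment is 12,000 × 0.0038000 / (1 − 1.0038000^−48) = $273.97.
Loan 2: at 6.50% the monthly rate is 0.0054167, so the payment is 12,000 × 0.0054167 / (1 − 1.0054167^−48) = $284.58.
Over 12 months: Loan 1 costs 12 × $273.97 + $200.00 = $3,487.64; Loan 2 costs 12 × $284.58 = $3,414.96.
Loan 2 is cheaper by $3,487.64 − $3,414.96 = $72.68.

Loan 2 by $73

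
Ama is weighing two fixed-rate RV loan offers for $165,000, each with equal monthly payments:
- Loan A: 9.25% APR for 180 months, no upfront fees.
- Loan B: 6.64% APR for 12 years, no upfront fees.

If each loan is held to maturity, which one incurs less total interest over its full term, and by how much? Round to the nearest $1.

Loan A: monthly rate = 9.25%/12 = 0.0077083; payment = 165,000 × 0.0077083 / (1 − (1+0.0077083)^−180) = $1,698.17.
Total interest on Loan A = 180 × $1,698.17 − $165,000 = $140,670.60.
Loan B: at 6.64% the monthly rate is 0.0055333, so the payment is 165,000 × 0.0055333 / (1 − 1.0055333^−144) = $1,665.33.
Total interest on Loan B = 144 × $1,665.33 − $165,000 = $74,807.52.
Loan B is lower by $65,863.08.

Loan B by $65,863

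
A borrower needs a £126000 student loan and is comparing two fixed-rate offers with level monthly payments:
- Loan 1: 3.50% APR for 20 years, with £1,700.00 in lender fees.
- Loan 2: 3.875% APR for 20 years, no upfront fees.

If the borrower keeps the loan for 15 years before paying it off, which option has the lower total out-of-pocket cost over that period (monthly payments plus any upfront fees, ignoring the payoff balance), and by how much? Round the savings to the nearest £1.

Loan 1: at 3.50% the monthly rate is 0.0029167, so the payment is 126,000 × 0.0029167 / (1 − 1.0029167^−240) = £730.75.
Loan 2: at 3.875% the monthly rate is 0.0032292, so the payment is 126,000 × 0.0032292 / (1 − 1.0032292^−240) = £755.26.
Over 180 months: Loan 1 costs 180 × £730.75 + £1,700.00 = £133,235.00; Loan 2 costs 180 × £755.26 = £135,946.80.
Loan 1 is cheaper by £135,946.80 − £133,235.00 = £2,711.80.

Loan 1 by £2,712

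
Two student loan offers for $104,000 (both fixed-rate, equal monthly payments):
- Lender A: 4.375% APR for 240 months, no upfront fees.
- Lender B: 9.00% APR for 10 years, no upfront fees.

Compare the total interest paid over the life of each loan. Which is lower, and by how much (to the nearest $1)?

Lender A: at 4.375% the monthly rate is 0.0036458, so the payment is 104,000 × 0.0036458 / (1 − 1.0036458^−240) = $650.96.
Total interest on Lender A = 240 × $650.96 − $104,000 = $52,230.40.
Lender B: monthly rate = 9%/12 = 0.0075000; payment = 104,000 × 0.0075000 / (1 − (1+0.0075000)^−120) = $1,317.43.
Total interest on Lender B = 120 × $1,317.43 − $104,000 = $54,091.60.
Lender A is lower by $1,861.20.

Lender A by $1,861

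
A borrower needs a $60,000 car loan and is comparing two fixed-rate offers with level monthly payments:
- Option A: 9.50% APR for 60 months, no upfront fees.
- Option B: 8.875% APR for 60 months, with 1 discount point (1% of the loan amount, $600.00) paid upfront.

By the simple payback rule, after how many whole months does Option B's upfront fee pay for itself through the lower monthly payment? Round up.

Option A: monthly rate = 9.5%/12 = 0.0079167; payment = 60,000 × 0.0079167 / (1 − (1+0.0079167)^−60) = $1,260.11.
Option B: monthly rate = 8.875%/12 = 0.0073958; payment = 60,000 × 0.0073958 / (1 − (1+0.0073958)^−60) = $1,241.86.
Monthly savings = $1,260.11 − $1,241.86 = $18.25.
Break-even = $600.00 / $18.25 = 32.88 → 33 months.

33 months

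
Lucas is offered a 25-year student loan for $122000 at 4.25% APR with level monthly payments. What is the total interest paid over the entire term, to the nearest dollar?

$76,276

At 4.25% the monthly rate is 0.0035417, so the payment is 122,000 × 0.0035417 / (1 − 1.0035417^−300) = $660.92.
Total paid = 300 × $660.92 = $198,276.00; interest = $198,276.00 − $122,000 = $76,276.00.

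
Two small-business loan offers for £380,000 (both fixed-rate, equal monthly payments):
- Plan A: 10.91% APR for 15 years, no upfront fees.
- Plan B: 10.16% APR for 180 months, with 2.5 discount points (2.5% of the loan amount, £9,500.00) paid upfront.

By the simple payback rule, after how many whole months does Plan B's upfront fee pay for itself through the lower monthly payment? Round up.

Plan A: at 10.91% the monthly rate is 0.0090917, so the payment is 380,000 × 0.0090917 / (1 − 1.0090917^−180) = £4,297.62.
Plan B: at 10.16% the monthly rate is 0.0084667, so the payment is 380,000 × 0.0084667 / (1 − 1.0084667^−180) = £4,120.78.
Monthly savings = £4,297.62 − £4,120.78 = £176.84.
Break-even = £9,500.00 / £176.84 = 53.72 → 54 months.

54 months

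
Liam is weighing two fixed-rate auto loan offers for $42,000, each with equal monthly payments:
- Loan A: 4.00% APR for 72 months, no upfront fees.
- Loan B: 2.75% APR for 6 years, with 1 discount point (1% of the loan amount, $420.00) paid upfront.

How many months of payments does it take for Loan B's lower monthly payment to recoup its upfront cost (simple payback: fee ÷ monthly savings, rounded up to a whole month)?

18 months

Loan A: monthly rate = 4%/12 = 0.0033333; payment = 42,000 × 0.0033333 / (1 − (1+0.0033333)^−72) = $657.10.
Loan B: monthly rate = 2.75%/12 = 0.0022917; payment = 42,000 × 0.0022917 / (1 − (1+0.0022917)^−72) = $633.45.
Monthly savings = $657.10 − $633.45 = $23.65.
Break-even = $420.00 / $23.65 = 17.76 → 18 months.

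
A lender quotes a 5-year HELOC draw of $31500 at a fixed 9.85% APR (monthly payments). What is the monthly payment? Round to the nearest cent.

$666.96

At 9.85% the monthly rate is 0.0082083, so the payment is 31,500 × 0.0082083 / (1 − 1.0082083^−60) = $666.96.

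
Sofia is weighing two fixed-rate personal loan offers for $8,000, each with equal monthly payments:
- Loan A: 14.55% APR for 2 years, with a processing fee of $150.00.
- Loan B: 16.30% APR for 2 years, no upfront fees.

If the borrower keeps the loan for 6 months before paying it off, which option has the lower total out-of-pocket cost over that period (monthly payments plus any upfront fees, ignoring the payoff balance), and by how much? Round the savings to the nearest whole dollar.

Loan B by $110

Loan A: at 14.55% the monthly rate is 0.0121250, so the payment is 8,000 × 0.0121250 / (1 − 1.0121250^−24) = $386.18.
Loan B: monthly rate = 16.3%/12 = 0.0135833; payment = 8,000 × 0.0135833 / (1 − (1+0.0135833)^−24) = $392.85.
Over 6 months: Loan A costs 6 × $386.18 + $150.00 = $2,467.08; Loan B costs 6 × $392.85 = $2,357.10.
Loan B is cheaper by $2,467.08 − $2,357.10 = $109.98.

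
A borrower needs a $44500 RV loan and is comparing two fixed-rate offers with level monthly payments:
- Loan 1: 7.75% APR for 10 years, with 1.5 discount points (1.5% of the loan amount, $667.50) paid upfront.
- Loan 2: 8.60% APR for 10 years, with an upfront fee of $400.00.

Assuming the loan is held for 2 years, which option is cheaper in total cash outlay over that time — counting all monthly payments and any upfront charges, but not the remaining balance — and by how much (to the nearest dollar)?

Loan 1 by $214

Loan 1: monthly rate = 7.75%/12 = 0.0064583; payment = 44,500 × 0.0064583 / (1 − (1+0.0064583)^−120) = $534.05.
Loan 2: at 8.60% the monthly rate is 0.0071667, so the payment is 44,500 × 0.0071667 / (1 − 1.0071667^−120) = $554.12.
Over 24 months: Loan 1 costs 24 × $534.05 + $667.50 = $13,484.70; Loan 2 costs 24 × $554.12 + $400.00 = $13,698.88.
Loan 1 is cheaper by $13,698.88 − $13,484.70 = $214.18.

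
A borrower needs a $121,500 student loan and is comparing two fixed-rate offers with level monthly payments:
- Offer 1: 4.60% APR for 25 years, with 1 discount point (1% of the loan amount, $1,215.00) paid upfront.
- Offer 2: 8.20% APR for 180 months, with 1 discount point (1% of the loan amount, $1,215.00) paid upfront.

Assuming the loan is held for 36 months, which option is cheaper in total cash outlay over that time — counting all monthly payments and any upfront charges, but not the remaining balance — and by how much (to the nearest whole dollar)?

Offer 1: at 4.60% the monthly rate is 0.0038333, so the payment is 121,500 × 0.0038333 / (1 − 1.0038333^−300) = $682.25.
Offer 2: at 8.20% the monthly rate is 0.0068333, so the payment is 121,500 × 0.0068333 / (1 − 1.0068333^−180) = $1,175.19.
Over 36 months: Offer 1 costs 36 × $682.25 + $1,215.00 = $25,776.00; Offer 2 costs 36 × $1,175.19 + $1,215.00 = $43,521.84.
Offer 1 is cheaper by $43,521.84 − $25,776.00 = $17,745.84.

Offer 1 by $17,746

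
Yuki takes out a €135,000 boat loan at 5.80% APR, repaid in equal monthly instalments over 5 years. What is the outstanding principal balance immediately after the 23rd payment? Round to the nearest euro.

€87,807

With monthly rate i = 5.8%/12 = 0.0048333, the balance after k of n payments is P · [(1+i)^n − (1+i)^k] / [(1+i)^n − 1].
(1+0.0048333)^60 = 1.33549421 and (1+0.0048333)^23 = 1.11728192, so the balance is 135,000 × (1.33549421 − 1.11728192) / (1.33549421 − 1) = €87,806.76.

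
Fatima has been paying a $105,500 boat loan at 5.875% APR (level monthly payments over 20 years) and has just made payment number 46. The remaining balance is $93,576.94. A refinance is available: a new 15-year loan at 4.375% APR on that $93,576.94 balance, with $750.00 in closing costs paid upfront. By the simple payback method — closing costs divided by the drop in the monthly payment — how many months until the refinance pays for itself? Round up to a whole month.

20 months

Current payment = 105,500 × 5.875%/12 / (1 − (1+0.0048958)^−240) = $748.25.
Refinanced payment = 93,576.94 × 0.0036458 / (1 − (1+0.0036458)^−180) = $709.89.
Monthly savings = $748.25 − $709.89 = $38.36.
Break-even = $750.00 / $38.36 = 19.55 → 20 months.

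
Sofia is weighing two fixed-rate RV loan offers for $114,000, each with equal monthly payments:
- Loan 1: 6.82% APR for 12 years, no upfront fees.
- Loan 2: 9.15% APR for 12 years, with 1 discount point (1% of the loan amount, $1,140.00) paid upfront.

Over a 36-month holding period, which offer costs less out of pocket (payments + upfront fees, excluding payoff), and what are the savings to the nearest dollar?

Loan 1 by $6,380

Loan 1: at 6.82% the monthly rate is 0.0056833, so the payment is 114,000 × 0.0056833 / (1 − 1.0056833^−144) = $1,161.44.
Loan 2: monthly rate = 9.15%/12 = 0.0076250; payment = 114,000 × 0.0076250 / (1 − (1+0.0076250)^−144) = $1,307.00.
Over 36 months: Loan 1 costs 36 × $1,161.44 = $41,811.84; Loan 2 costs 36 × $1,307.00 + $1,140.00 = $48,192.00.
Loan 1 is cheaper by $48,192.00 − $41,811.84 = $6,380.16.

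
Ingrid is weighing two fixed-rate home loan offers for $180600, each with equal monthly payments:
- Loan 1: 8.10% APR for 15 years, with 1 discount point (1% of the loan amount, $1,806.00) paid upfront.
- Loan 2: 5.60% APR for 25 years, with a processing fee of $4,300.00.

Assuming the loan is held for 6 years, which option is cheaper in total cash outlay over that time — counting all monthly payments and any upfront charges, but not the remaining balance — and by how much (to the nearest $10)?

Loan 1: at 8.10% the monthly rate is 0.0067500, so the payment is 180,600 × 0.0067500 / (1 − 1.0067500^−180) = $1,736.35.
Loan 2: at 5.60% the monthly rate is 0.0046667, so the payment is 180,600 × 0.0046667 / (1 − 1.0046667^−300) = $1,119.85.
Over 72 months: Loan 1 costs 72 × $1,736.35 + $1,806.00 = $126,823.20; Loan 2 costs 72 × $1,119.85 + $4,300.00 = $84,929.20.
Loan 2 is cheaper by $126,823.20 − $84,929.20 = $41,894.00.

Loan 2 by $41,890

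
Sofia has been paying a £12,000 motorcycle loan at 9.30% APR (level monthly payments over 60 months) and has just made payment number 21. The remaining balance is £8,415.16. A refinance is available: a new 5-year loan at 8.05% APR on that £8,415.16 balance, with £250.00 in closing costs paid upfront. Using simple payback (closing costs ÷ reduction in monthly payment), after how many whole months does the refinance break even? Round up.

4 months

Current payment = 12,000 × 9.3%/12 / (1 − (1+0.0077500)^−60) = £250.85.
Refinanced payment = 8,415.16 × 0.0067083 / (1 − (1+0.0067083)^−60) = £170.83.
Monthly savings = £250.85 − £170.83 = £80.02.
Break-even = £250.00 / £80.02 = 3.12 → 4 months.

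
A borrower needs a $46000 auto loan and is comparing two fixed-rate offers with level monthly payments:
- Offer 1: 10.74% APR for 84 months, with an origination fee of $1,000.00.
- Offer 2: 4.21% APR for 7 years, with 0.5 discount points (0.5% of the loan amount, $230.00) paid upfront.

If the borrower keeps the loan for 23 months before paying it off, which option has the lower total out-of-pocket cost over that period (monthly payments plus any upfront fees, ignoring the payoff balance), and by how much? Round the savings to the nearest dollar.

Offer 2 by $4,177

Offer 1: monthly rate = 10.74%/12 = 0.0089500; payment = 46,000 × 0.0089500 / (1 − (1+0.0089500)^−84) = $781.36.
Offer 2: at 4.21% the monthly rate is 0.0035083, so the payment is 46,000 × 0.0035083 / (1 − 1.0035083^−84) = $633.22.
Over 23 months: Offer 1 costs 23 × $781.36 + $1,000.00 = $18,971.28; Offer 2 costs 23 × $633.22 + $230.00 = $14,794.06.
Offer 2 is cheaper by $18,971.28 − $14,794.06 = $4,177.22.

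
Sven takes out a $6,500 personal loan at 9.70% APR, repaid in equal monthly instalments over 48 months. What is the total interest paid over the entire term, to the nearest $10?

Monthly rate = 9.7%/12 = 0.0080833; payment = 6,500 × 0.0080833 / (1 − (1+0.0080833)^−48) = $163.92.
Total paid = 48 × $163.92 = $7,868.16; interest = $7,868.16 − $6,500 = $1,368.16.

$1,370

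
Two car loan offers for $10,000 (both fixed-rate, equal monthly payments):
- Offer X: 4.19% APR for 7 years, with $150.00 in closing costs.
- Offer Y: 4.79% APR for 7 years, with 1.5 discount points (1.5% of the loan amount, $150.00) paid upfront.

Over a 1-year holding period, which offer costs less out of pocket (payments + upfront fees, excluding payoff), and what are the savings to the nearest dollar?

Offer X: at 4.19% the monthly rate is 0.0034917, so the payment is 10,000 × 0.0034917 / (1 − 1.0034917^−84) = $137.56.
Offer Y: monthly rate = 4.79%/12 = 0.0039917; payment = 10,000 × 0.0039917 / (1 − (1+0.0039917)^−84) = $140.35.
Over 12 months: Offer X costs 12 × $137.56 + $150.00 = $1,800.72; Offer Y costs 12 × $140.35 + $150.00 = $1,834.20.
Offer X is cheaper by $1,834.20 − $1,800.72 = $33.48.

Offer X by $33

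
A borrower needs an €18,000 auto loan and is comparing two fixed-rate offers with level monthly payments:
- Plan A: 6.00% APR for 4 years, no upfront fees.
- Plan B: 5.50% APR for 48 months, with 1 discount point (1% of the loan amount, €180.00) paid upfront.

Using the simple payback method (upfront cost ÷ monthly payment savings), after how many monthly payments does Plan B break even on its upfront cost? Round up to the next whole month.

Plan A: monthly rate = 6%/12 = 0.0050000; payment = 18,000 × 0.0050000 / (1 − (1+0.0050000)^−48) = €422.73.
Plan B: monthly rate = 5.5%/12 = 0.0045833; payment = 18,000 × 0.0045833 / (1 − (1+0.0045833)^−48) = €418.62.
Monthly savings = €422.73 − €418.62 = €4.11.
Break-even = €180.00 / €4.11 = 43.80 → 44 months.

44 months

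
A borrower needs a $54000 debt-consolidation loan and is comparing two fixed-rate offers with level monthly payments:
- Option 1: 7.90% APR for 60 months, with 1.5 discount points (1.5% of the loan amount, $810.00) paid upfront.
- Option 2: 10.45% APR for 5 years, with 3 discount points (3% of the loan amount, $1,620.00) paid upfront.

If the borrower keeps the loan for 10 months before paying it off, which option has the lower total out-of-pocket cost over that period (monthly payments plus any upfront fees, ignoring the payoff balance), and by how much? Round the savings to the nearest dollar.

Option 1: at 7.90% the monthly rate is 0.0065833, so the payment is 54,000 × 0.0065833 / (1 − 1.0065833^−60) = $1,092.34.
Option 2: at 10.45% the monthly rate is 0.0087083, so the payment is 54,000 × 0.0087083 / (1 − 1.0087083^−60) = $1,159.33.
Over 10 months: Option 1 costs 10 × $1,092.34 + $810.00 = $11,733.40; Option 2 costs 10 × $1,159.33 + $1,620.00 = $13,213.30.
Option 1 is cheaper by $13,213.30 − $11,733.40 = $1,479.90.

Option 1 by $1,480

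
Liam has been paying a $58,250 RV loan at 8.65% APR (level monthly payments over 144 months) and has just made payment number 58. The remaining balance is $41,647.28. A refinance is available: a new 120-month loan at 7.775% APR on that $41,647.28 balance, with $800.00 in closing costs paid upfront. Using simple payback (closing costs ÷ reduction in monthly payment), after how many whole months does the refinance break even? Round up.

6 months

Current payment = 58,250 × 8.65%/12 / (1 − (1+0.0072083)^−144) = $651.47.
Refinanced payment = 41,647.28 × 0.0064792 / (1 − (1+0.0064792)^−120) = $500.36.
Monthly savings = $651.47 − $500.36 = $151.11.
Break-even = $800.00 / $151.11 = 5.29 → 6 months.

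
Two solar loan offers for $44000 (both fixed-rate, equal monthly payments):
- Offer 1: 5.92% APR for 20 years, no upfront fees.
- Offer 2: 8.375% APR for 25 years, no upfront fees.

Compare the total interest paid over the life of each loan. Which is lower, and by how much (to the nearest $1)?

Offer 1: at 5.92% the monthly rate is 0.0049333, so the payment is 44,000 × 0.0049333 / (1 − 1.0049333^−240) = $313.20.
Total interest on Offer 1 = 240 × $313.20 − $44,000 = $31,168.00.
Offer 2: at 8.375% the monthly rate is 0.0069792, so the payment is 44,000 × 0.0069792 / (1 − 1.0069792^−300) = $350.60.
Total interest on Offer 2 = 300 × $350.60 − $44,000 = $61,180.00.
Offer 1 is lower by $30,012.00.

Offer 1 by $30,012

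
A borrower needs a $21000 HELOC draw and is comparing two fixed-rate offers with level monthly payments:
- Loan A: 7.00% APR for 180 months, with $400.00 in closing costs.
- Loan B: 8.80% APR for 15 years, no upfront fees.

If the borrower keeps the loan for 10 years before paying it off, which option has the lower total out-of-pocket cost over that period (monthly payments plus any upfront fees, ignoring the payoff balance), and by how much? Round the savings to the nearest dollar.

Loan A: at 7.00% the monthly rate is 0.0058333, so the payment is 21,000 × 0.0058333 / (1 − 1.0058333^−180) = $188.75.
Loan B: at 8.80% the monthly rate is 0.0073333, so the payment is 21,000 × 0.0073333 / (1 − 1.0073333^−180) = $210.50.
Over 120 months: Loan A costs 120 × $188.75 + $400.00 = $23,050.00; Loan B costs 120 × $210.50 = $25,260.00.
Loan A is cheaper by $25,260.00 − $23,050.00 = $2,210.00.

Loan A by $2,210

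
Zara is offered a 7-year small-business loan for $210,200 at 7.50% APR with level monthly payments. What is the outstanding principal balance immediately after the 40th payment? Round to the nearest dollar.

With monthly rate i = 7.5%/12 = 0.0062500, the balance after k of n payments is P · [(1+i)^n − (1+i)^k] / [(1+i)^n − 1].
(1+0.0062500)^84 = 1.68769920 and (1+0.0062500)^40 = 1.28302682, so the balance is 210,200 × (1.68769920 − 1.28302682) / (1.68769920 − 1) = $123,690.90.

$123,691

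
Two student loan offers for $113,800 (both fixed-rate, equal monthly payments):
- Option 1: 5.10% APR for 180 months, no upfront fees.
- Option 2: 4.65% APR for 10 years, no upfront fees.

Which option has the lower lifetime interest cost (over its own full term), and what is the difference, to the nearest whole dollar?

Option 2 by $20,537

Option 1: monthly rate = 5.1%/12 = 0.0042500; payment = 113,800 × 0.0042500 / (1 − (1+0.0042500)^−180) = $905.86.
Total interest on Option 1 = 180 × $905.86 − $113,800 = $49,254.80.
Option 2: at 4.65% the monthly rate is 0.0038750, so the payment is 113,800 × 0.0038750 / (1 − 1.0038750^−120) = $1,187.65.
Total interest on Option 2 = 120 × $1,187.65 − $113,800 = $28,718.00.
Option 2 is lower by $20,536.80.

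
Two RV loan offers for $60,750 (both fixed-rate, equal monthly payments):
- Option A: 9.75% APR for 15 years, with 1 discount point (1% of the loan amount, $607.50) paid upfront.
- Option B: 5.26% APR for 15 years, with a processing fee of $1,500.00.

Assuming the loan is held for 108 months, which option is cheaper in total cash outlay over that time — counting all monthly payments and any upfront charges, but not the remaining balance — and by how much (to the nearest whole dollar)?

Option B by $15,835

Option A: at 9.75% the monthly rate is 0.0081250, so the payment is 60,750 × 0.0081250 / (1 − 1.0081250^−180) = $643.56.
Option B: at 5.26% the monthly rate is 0.0043833, so the payment is 60,750 × 0.0043833 / (1 − 1.0043833^−180) = $488.68.
Over 108 months: Option A costs 108 × $643.56 + $607.50 = $70,111.98; Option B costs 108 × $488.68 + $1,500.00 = $54,277.44.
Option B is cheaper by $70,111.98 − $54,277.44 = $15,834.54.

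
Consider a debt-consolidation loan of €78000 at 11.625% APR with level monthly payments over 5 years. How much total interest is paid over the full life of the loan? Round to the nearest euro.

Monthly rate = 11.625%/12 = 0.0096875; payment = 78,000 × 0.0096875 / (1 − (1+0.0096875)^−60) = €1,720.32.
Total paid = 60 × €1,720.32 = €103,219.20; interest = €103,219.20 − €78,000 = €25,219.20.

€25,219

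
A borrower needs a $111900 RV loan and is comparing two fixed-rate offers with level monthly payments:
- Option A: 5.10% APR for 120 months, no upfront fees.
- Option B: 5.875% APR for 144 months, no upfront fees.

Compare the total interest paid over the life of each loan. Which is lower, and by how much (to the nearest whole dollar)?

Option A by $13,122

Option A: monthly rate = 5.1%/12 = 0.0042500; payment = 111,900 × 0.0042500 / (1 − (1+0.0042500)^−120) = $1,192.35.
Total interest on Option A = 120 × $1,192.35 − $111,900 = $31,182.00.
Option B: at 5.875% the monthly rate is 0.0048958, so the payment is 111,900 × 0.0048958 / (1 − 1.0048958^−144) = $1,084.75.
Total interest on Option B = 144 × $1,084.75 − $111,900 = $44,304.00.
Option A is lower by $13,122.00.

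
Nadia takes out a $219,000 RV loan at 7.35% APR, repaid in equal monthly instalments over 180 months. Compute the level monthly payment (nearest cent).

$2,011.53

At 7.35% the monthly rate is 0.0061250, so the payment is 219,000 × 0.0061250 / (1 − 1.0061250^−180) = $2,011.53.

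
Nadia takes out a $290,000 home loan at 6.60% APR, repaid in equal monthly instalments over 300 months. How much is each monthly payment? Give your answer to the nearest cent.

Monthly rate = 6.6%/12 = 0.0055000; payment = 290,000 × 0.0055000 / (1 − (1+0.0055000)^−300) = $1,976.26.

$1,976.26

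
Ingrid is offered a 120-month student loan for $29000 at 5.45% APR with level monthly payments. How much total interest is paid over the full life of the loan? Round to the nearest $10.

$8,680

At 5.45% the monthly rate is 0.0045417, so the payment is 29,000 × 0.0045417 / (1 − 1.0045417^−120) = $314.01.
Total paid = 120 × $314.01 = $37,681.20; interest = $37,681.20 − $29,000 = $8,681.20.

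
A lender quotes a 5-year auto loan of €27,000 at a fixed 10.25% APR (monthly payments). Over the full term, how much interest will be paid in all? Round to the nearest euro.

€7,620

At 10.25% the monthly rate is 0.0085417, so the payment is 27,000 × 0.0085417 / (1 − 1.0085417^−60) = €577.00.
Total paid = 60 × €577.00 = €34,620.00; interest = €34,620.00 − €27,000 = €7,620.00.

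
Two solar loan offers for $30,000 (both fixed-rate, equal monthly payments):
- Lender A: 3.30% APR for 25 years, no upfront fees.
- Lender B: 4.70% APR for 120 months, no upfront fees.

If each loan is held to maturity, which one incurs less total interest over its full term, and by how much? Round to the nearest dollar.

Lender B by $6,439

Lender A: at 3.30% the monthly rate is 0.0027500, so the payment is 30,000 × 0.0027500 / (1 − 1.0027500^−300) = $146.99.
Total interest on Lender A = 300 × $146.99 − $30,000 = $14,097.00.
Lender B: monthly rate = 4.7%/12 = 0.0039167; payment = 30,000 × 0.0039167 / (1 − (1+0.0039167)^−120) = $313.82.
Total interest on Lender B = 120 × $313.82 − $30,000 = $7,658.40.
Lender B is lower by $6,438.60.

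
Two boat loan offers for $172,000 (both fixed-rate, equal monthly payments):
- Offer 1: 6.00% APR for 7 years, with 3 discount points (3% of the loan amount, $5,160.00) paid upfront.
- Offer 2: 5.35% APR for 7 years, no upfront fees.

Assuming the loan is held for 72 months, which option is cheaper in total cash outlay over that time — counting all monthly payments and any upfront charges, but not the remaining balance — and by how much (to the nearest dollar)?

Offer 1: monthly rate = 6%/12 = 0.0050000; payment = 172,000 × 0.0050000 / (1 − (1+0.0050000)^−84) = $2,512.67.
Offer 2: monthly rate = 5.35%/12 = 0.0044583; payment = 172,000 × 0.0044583 / (1 − (1+0.0044583)^−84) = $2,459.42.
Over 72 months: Offer 1 costs 72 × $2,512.67 + $5,160.00 = $186,072.24; Offer 2 costs 72 × $2,459.42 = $177,078.24.
Offer 2 is cheaper by $186,072.24 − $177,078.24 = $8,994.00.

Offer 2 by $8,994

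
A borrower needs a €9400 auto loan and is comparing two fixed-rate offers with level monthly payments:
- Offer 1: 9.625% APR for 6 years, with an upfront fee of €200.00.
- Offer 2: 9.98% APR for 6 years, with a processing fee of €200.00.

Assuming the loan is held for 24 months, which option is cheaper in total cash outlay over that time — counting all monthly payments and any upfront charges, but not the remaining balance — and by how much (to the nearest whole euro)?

Offer 1 by €40

Offer 1: monthly rate = 9.625%/12 = 0.0080208; payment = 9,400 × 0.0080208 / (1 − (1+0.0080208)^−72) = €172.37.
Offer 2: monthly rate = 9.98%/12 = 0.0083167; payment = 9,400 × 0.0083167 / (1 − (1+0.0083167)^−72) = €174.05.
Over 24 months: Offer 1 costs 24 × €172.37 + €200.00 = €4,336.88; Offer 2 costs 24 × €174.05 + €200.00 = €4,377.20.
Offer 1 is cheaper by €4,377.20 − €4,336.88 = €40.32.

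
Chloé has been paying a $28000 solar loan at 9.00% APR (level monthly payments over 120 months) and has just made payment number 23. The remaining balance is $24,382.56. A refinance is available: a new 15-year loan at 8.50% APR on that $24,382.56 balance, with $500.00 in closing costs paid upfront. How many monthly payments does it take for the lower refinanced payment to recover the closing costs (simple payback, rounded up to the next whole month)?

Current payment = 28,000 × 9%/12 / (1 − (1+0.0075000)^−120) = $354.69.
Refinanced payment = 24,382.56 × 0.0070833 / (1 − (1+0.0070833)^−180) = $240.10.
Monthly savings = $354.69 − $240.10 = $114.59.
Break-even = $500.00 / $114.59 = 4.36 → 5 months.

5 months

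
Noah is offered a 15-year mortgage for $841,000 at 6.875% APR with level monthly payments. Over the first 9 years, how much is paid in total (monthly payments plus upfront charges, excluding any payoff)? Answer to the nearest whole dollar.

At 6.875% the monthly rate is 0.0057292, so the payment is 841,000 × 0.0057292 / (1 − 1.0057292^−180) = $7,500.49.
Total outlay = 108 × $7,500.49 = $810,052.92.

$810,053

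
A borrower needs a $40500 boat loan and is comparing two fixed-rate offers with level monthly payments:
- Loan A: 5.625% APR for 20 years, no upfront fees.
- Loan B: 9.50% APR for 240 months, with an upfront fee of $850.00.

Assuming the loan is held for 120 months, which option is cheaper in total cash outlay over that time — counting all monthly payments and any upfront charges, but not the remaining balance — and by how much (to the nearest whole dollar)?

Loan A: monthly rate = 5.625%/12 = 0.0046875; payment = 40,500 × 0.0046875 / (1 − (1+0.0046875)^−240) = $281.46.
Loan B: at 9.50% the monthly rate is 0.0079167, so the payment is 40,500 × 0.0079167 / (1 − 1.0079167^−240) = $377.51.
Over 120 months: Loan A costs 120 × $281.46 = $33,775.20; Loan B costs 120 × $377.51 + $850.00 = $46,151.20.
Loan A is cheaper by $46,151.20 − $33,775.20 = $12,376.00.

Loan A by $12,376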